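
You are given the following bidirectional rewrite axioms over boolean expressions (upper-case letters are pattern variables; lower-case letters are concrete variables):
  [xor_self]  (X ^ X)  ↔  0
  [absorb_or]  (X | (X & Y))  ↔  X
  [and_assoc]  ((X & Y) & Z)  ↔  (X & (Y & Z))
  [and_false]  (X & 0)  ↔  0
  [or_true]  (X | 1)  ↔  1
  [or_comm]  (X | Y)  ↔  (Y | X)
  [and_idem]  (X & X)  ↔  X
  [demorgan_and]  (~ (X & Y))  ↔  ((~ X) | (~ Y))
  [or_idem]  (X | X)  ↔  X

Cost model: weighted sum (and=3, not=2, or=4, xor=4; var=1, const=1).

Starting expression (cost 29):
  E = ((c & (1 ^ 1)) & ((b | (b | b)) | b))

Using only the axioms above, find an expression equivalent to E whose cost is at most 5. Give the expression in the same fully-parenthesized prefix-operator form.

(0 & b)   [cost 5]

1. [or_idem →] (b | b)  →  b;  E = ((c & (1 ^ 1)) & ((b | b) | b))
2. [or_idem →] (b | b)  →  b;  E = ((c & (1 ^ 1)) & (b | b))
3. [xor_self →] (1 ^ 1)  →  0;  E = ((c & 0) & (b | b))
4. [and_false →] (c & 0)  →  0;  E = (0 & (b | b))
5. [or_idem →] (b | b)  →  b;  cost 5 ≤ 5, done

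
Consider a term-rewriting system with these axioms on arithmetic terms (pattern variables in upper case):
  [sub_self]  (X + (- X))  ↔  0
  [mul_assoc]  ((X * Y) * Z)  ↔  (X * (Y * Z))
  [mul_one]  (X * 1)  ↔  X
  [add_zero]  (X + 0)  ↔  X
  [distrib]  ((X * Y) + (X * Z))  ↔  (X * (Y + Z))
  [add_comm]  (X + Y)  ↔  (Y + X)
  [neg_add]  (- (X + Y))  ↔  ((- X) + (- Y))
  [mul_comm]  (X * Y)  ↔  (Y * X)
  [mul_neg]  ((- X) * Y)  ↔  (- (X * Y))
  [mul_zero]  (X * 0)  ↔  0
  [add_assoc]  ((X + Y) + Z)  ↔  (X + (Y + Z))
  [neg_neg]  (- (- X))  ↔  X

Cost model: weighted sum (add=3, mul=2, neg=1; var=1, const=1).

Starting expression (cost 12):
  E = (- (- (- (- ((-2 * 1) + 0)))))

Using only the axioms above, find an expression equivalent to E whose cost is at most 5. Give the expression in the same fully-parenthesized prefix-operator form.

step 1: neg_neg (→) rewrites (- (- ((-2 * 1) + 0))) into ((-2 * 1) + 0), now (- (- ((-2 * 1) + 0)))
step 2: neg_neg (→) rewrites (- (- ((-2 * 1) + 0))) into ((-2 * 1) + 0)
step 3: add_comm (→) rewrites ((-2 * 1) + 0) into (0 + (-2 * 1))
step 4: mul_one (→) rewrites (-2 * 1) into -2, reaching cost 5 (bound 5)

(0 + -2)   [cost 5]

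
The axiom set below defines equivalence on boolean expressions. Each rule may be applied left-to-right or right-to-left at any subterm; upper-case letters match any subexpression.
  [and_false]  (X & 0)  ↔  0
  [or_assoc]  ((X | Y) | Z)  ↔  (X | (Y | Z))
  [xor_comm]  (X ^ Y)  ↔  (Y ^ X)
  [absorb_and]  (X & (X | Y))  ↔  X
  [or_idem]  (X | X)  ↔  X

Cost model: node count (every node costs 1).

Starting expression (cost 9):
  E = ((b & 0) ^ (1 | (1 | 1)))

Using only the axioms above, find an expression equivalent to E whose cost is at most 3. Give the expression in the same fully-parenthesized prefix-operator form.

(1) (b & 0)  =[and_false →]=  0    ⊢ (0 ^ (1 | (1 | 1)))
(2) (1 | 1)  =[or_idem →]=  1    ⊢ (0 ^ (1 | 1))
(3) (1 | 1)  =[or_idem →]=  1    ⊢ cost 3, within 3

(0 ^ 1)   [cost 3]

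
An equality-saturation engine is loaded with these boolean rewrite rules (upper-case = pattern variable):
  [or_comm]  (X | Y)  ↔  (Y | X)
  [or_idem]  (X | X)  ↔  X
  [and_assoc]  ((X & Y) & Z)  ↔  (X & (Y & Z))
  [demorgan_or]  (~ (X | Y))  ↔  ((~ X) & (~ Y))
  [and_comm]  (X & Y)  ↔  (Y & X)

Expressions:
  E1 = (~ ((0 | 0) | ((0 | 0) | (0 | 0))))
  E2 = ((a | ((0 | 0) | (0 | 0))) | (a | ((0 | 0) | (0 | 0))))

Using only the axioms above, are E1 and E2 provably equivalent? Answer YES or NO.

Every axiom is a valid identity, so a rewrite proof would force E1 and E2 to agree under every assignment.
At a=0: E1 = 1 but E2 = 0; they differ, so no derivation exists.

NO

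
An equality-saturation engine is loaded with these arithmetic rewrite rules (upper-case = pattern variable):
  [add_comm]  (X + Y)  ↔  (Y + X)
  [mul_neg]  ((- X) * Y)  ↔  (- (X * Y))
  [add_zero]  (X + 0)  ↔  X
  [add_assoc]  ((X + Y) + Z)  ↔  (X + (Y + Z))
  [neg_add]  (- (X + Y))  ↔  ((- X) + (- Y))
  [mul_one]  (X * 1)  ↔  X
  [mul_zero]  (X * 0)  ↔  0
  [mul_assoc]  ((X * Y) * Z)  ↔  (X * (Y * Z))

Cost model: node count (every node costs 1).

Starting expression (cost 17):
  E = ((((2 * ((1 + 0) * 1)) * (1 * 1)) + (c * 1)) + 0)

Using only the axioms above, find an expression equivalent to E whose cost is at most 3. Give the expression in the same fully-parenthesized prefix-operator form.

(1) ((((2 * ((1 + 0) * 1)) * (1 * 1)) + (c * 1)) + 0)  =[add_zero →]=  (((2 * ((1 + 0) * 1)) * (1 * 1)) + (c * 1))
(2) (1 + 0)  =[add_zero →]=  1    ⊢ (((2 * (1 * 1)) * (1 * 1)) + (c * 1))
(3) (1 * 1)  =[mul_one →]=  1    ⊢ (((2 * (1 * 1)) * 1) + (c * 1))
(4) (1 * 1)  =[mul_one →]=  1    ⊢ (((2 * 1) * 1) + (c * 1))
(5) (2 * 1)  =[mul_one →]=  2    ⊢ ((2 * 1) + (c * 1))
(6) (2 * 1)  =[mul_one →]=  2    ⊢ (2 + (c * 1))
(7) (c * 1)  =[mul_one →]=  c    ⊢ cost 3, within 3

(2 + c)   [cost 3]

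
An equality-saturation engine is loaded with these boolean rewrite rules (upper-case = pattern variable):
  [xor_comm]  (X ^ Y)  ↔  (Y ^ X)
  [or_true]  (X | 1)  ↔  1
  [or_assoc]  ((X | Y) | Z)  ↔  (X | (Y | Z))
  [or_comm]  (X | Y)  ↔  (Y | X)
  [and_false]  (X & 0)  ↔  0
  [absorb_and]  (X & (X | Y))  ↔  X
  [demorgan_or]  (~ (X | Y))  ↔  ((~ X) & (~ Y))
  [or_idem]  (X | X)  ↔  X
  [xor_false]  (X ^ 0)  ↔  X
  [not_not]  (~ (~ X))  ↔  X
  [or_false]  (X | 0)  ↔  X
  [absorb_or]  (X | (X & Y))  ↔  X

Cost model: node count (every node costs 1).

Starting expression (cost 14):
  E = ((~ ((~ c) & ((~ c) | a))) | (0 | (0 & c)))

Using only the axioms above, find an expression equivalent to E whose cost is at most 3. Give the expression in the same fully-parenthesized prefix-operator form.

step 1: absorb_and (→) rewrites ((~ c) & ((~ c) | a)) into (~ c), now ((~ (~ c)) | (0 | (0 & c)))
step 2: absorb_or (→) rewrites (0 | (0 & c)) into 0, now ((~ (~ c)) | 0)
step 3: not_not (→) rewrites (~ (~ c)) into c, reaching cost 3 (bound 3)

(c | 0)   [cost 3]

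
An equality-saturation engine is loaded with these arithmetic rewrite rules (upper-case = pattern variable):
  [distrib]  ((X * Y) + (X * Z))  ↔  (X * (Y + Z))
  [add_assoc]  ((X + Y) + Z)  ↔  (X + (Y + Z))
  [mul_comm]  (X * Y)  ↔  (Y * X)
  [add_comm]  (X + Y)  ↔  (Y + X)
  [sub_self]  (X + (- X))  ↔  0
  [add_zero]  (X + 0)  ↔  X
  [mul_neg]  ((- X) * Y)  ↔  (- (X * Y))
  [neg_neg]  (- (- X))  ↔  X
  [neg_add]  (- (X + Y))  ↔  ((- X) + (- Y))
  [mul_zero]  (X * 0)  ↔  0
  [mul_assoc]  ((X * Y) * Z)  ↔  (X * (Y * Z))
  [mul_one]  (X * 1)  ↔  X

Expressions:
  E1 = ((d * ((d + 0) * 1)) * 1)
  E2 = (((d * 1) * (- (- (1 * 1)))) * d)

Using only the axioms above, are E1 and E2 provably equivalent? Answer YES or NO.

YES

(1) (d + 0)  =[add_zero →]=  d    ⊢ ((d * (d * 1)) * 1)
(2) (d * 1)  =[mul_one →]=  d    ⊢ ((d * d) * 1)
(3) ((d * d) * 1)  =[mul_one →]=  (d * d)
(4) d  =[mul_one ←]=  (d * 1)    ⊢ ((d * 1) * d)
(5) d  =[mul_one ←]=  (d * 1)    ⊢ (((d * 1) * 1) * d)
(6) 1  =[mul_one ←]=  (1 * 1)    ⊢ (((d * 1) * (1 * 1)) * d)
(7) (1 * 1)  =[neg_neg ←]=  (- (- (1 * 1)))    ⊢ E2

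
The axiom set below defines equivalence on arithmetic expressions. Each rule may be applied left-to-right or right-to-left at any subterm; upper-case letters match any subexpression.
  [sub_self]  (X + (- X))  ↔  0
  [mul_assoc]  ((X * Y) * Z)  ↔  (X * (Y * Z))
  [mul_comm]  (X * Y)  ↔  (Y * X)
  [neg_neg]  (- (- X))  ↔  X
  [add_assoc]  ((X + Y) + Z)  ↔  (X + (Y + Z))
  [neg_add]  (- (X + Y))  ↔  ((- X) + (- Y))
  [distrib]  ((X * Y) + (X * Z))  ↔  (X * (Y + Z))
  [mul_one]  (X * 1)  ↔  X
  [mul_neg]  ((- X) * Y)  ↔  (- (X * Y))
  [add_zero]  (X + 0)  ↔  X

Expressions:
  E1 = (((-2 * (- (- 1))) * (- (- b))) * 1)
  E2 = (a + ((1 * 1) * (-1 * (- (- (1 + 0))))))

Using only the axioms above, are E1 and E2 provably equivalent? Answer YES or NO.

All listed rules preserve value, hence provable equivalence implies equal values everywhere; look for a separating assignment.
a=0, b=0 gives E1 ↦ 0, E2 ↦ -1; values differ ⇒ not provably equivalent.

NO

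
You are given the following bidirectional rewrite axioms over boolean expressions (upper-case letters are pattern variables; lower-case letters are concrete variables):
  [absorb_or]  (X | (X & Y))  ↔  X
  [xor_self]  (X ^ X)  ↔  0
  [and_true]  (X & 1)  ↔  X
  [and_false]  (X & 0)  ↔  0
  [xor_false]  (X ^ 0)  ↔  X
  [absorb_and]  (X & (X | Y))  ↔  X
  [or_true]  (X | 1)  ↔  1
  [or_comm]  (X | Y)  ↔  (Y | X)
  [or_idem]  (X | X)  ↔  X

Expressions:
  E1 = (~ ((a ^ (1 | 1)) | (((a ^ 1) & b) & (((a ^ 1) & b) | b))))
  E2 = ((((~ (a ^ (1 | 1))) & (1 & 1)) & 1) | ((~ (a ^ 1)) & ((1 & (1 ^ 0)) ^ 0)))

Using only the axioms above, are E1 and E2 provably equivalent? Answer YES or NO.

(1) (1 | 1)  =[or_true →]=  1    ⊢ (~ ((a ^ 1) | (((a ^ 1) & b) & (((a ^ 1) & b) | b))))
(2) (((a ^ 1) & b) & (((a ^ 1) & b) | b))  =[absorb_and →]=  ((a ^ 1) & b)    ⊢ (~ ((a ^ 1) | ((a ^ 1) & b)))
(3) ((a ^ 1) | ((a ^ 1) & b))  =[absorb_or →]=  (a ^ 1)    ⊢ (~ (a ^ 1))
(4) (~ (a ^ 1))  =[and_true ←]=  ((~ (a ^ 1)) & 1)
(5) 1  =[and_true ←]=  (1 & 1)    ⊢ ((~ (a ^ 1)) & (1 & 1))
(6) ((~ (a ^ 1)) & (1 & 1))  =[or_idem ←]=  (((~ (a ^ 1)) & (1 & 1)) | ((~ (a ^ 1)) & (1 & 1)))
(7) (1 & 1)  =[xor_false ←]=  ((1 & 1) ^ 0)    ⊢ (((~ (a ^ 1)) & (1 & 1)) | ((~ (a ^ 1)) & ((1 & 1) ^ 0)))
(8) 1  =[xor_false ←]=  (1 ^ 0)    ⊢ (((~ (a ^ 1)) & (1 & 1)) | ((~ (a ^ 1)) & ((1 & (1 ^ 0)) ^ 0)))
(9) ((~ (a ^ 1)) & (1 & 1))  =[and_true ←]=  (((~ (a ^ 1)) & (1 & 1)) & 1)    ⊢ ((((~ (a ^ 1)) & (1 & 1)) & 1) | ((~ (a ^ 1)) & ((1 & (1 ^ 0)) ^ 0)))
(10) 1  =[or_idem ←]=  (1 | 1)    ⊢ E2

YES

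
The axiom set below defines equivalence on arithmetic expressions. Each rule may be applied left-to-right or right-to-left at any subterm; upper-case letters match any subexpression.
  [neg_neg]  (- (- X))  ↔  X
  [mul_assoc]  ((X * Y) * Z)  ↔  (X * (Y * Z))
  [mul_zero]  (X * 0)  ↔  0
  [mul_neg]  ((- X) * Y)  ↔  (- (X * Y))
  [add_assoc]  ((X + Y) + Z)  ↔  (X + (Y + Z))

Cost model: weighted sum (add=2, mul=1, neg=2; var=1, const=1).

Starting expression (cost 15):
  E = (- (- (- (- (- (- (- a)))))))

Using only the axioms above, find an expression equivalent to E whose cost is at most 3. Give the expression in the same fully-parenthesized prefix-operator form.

1. [neg_neg →] (- (- (- (- (- (- (- a)))))))  →  (- (- (- (- (- a)))))
2. [neg_neg →] (- (- a))  →  a;  E = (- (- (- a)))
3. [neg_neg →] (- (- a))  →  a;  cost 3 ≤ 3, done

(- a)   [cost 3]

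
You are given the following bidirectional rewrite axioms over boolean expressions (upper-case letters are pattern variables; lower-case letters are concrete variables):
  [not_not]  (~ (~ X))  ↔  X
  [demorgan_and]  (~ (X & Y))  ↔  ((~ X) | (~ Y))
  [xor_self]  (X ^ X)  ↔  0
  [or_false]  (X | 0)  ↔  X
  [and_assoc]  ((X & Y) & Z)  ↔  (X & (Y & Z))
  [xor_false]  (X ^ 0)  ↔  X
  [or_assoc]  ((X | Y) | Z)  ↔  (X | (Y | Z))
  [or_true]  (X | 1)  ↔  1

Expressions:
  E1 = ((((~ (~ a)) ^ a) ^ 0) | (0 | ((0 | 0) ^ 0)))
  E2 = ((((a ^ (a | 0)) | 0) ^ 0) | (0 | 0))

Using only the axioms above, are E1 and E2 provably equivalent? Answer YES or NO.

step 1: xor_false (→) rewrites (((~ (~ a)) ^ a) ^ 0) into ((~ (~ a)) ^ a), now (((~ (~ a)) ^ a) | (0 | ((0 | 0) ^ 0)))
step 2: xor_false (→) rewrites ((0 | 0) ^ 0) into (0 | 0), now (((~ (~ a)) ^ a) | (0 | (0 | 0)))
step 3: not_not (→) rewrites (~ (~ a)) into a, now ((a ^ a) | (0 | (0 | 0)))
step 4: or_false (→) rewrites (0 | 0) into 0, now ((a ^ a) | (0 | 0))
step 5: xor_false (←) rewrites (a ^ a) into ((a ^ a) ^ 0), now (((a ^ a) ^ 0) | (0 | 0))
step 6: or_false (←) rewrites (a ^ a) into ((a ^ a) | 0), now ((((a ^ a) | 0) ^ 0) | (0 | 0))
step 7: or_false (←) rewrites a into (a | 0), which is E2

YES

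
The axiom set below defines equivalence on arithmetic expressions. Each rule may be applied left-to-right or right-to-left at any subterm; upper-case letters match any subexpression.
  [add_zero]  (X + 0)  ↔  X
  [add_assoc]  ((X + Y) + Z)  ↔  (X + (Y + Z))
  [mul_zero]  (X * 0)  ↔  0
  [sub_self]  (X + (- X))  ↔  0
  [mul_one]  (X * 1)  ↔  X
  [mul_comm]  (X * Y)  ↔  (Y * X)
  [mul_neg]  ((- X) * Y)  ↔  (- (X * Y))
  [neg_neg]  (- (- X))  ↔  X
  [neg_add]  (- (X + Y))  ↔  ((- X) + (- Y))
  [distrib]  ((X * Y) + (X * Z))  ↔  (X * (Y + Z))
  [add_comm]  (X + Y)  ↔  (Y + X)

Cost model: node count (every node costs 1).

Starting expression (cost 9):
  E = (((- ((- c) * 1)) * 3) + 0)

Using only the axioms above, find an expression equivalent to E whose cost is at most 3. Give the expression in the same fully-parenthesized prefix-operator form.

(c * 3)   [cost 3]

(1) (((- ((- c) * 1)) * 3) + 0)  =[add_zero →]=  ((- ((- c) * 1)) * 3)
(2) ((- c) * 1)  =[mul_one →]=  (- c)    ⊢ ((- (- c)) * 3)
(3) (- (- c))  =[neg_neg →]=  c    ⊢ cost 3, within 3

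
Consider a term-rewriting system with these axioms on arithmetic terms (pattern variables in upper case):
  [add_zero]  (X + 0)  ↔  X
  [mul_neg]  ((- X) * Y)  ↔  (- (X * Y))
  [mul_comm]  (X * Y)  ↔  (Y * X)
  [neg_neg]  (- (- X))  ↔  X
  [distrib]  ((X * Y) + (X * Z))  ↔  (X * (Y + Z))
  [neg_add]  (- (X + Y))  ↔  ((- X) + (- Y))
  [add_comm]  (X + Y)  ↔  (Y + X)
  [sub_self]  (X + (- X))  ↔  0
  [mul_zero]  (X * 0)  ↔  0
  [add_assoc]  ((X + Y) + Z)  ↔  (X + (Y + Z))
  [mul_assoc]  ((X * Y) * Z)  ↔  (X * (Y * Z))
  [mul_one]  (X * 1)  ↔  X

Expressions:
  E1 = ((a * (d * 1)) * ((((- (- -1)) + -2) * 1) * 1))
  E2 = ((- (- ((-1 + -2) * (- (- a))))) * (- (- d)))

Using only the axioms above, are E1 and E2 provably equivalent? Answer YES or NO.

step 1: neg_neg (→) rewrites (- (- -1)) into -1, now ((a * (d * 1)) * (((-1 + -2) * 1) * 1))
step 2: mul_comm (→) rewrites ((a * (d * 1)) * (((-1 + -2) * 1) * 1)) into ((((-1 + -2) * 1) * 1) * (a * (d * 1)))
step 3: mul_one (→) rewrites (d * 1) into d, now ((((-1 + -2) * 1) * 1) * (a * d))
step 4: mul_one (→) rewrites ((-1 + -2) * 1) into (-1 + -2), now (((-1 + -2) * 1) * (a * d))
step 5: mul_one (→) rewrites ((-1 + -2) * 1) into (-1 + -2), now ((-1 + -2) * (a * d))
step 6: neg_neg (←) rewrites d into (- (- d)), now ((-1 + -2) * (a * (- (- d))))
step 7: mul_assoc (←) rewrites ((-1 + -2) * (a * (- (- d)))) into (((-1 + -2) * a) * (- (- d)))
step 8: neg_neg (←) rewrites a into (- (- a)), now (((-1 + -2) * (- (- a))) * (- (- d)))
step 9: neg_neg (←) rewrites ((-1 + -2) * (- (- a))) into (- (- ((-1 + -2) * (- (- a))))), which is E2

YES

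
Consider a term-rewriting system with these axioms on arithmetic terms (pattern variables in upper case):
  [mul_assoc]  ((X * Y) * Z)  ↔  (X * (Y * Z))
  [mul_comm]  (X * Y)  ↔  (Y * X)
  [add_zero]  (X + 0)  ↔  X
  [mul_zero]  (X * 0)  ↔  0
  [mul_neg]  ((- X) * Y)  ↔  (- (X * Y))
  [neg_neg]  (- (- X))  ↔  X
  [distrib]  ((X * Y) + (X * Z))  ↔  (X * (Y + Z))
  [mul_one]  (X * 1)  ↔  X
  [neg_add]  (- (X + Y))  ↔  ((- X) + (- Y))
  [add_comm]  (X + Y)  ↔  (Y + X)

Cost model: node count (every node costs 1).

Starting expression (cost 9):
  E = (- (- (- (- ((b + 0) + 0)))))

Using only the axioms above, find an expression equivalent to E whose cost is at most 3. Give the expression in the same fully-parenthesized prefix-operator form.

(1) ((b + 0) + 0)  =[add_zero →]=  (b + 0)    ⊢ (- (- (- (- (b + 0)))))
(2) (b + 0)  =[add_zero →]=  b    ⊢ (- (- (- (- b))))
(3) (- (- b))  =[neg_neg →]=  b    ⊢ cost 3, within 3

(- (- b))   [cost 3]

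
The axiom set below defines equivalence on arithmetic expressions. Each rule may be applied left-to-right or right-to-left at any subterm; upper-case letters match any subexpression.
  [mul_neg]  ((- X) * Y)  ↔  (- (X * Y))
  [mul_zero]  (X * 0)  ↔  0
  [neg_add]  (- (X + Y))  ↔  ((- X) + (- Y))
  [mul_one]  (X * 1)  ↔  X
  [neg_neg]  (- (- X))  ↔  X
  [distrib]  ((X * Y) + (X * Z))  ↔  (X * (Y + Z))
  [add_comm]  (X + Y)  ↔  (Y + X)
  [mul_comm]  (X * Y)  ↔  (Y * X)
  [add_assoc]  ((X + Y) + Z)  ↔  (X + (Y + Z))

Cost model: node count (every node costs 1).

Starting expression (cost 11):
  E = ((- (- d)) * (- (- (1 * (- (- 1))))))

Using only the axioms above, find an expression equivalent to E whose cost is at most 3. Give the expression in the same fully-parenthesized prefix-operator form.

(- (- d))   [cost 3]

(1) (- (- (1 * (- (- 1)))))  =[neg_neg →]=  (1 * (- (- 1)))    ⊢ ((- (- d)) * (1 * (- (- 1))))
(2) (- (- 1))  =[neg_neg →]=  1    ⊢ ((- (- d)) * (1 * 1))
(3) (1 * 1)  =[mul_one →]=  1    ⊢ ((- (- d)) * 1)
(4) ((- (- d)) * 1)  =[mul_one →]=  (- (- d))    ⊢ cost 3, within 3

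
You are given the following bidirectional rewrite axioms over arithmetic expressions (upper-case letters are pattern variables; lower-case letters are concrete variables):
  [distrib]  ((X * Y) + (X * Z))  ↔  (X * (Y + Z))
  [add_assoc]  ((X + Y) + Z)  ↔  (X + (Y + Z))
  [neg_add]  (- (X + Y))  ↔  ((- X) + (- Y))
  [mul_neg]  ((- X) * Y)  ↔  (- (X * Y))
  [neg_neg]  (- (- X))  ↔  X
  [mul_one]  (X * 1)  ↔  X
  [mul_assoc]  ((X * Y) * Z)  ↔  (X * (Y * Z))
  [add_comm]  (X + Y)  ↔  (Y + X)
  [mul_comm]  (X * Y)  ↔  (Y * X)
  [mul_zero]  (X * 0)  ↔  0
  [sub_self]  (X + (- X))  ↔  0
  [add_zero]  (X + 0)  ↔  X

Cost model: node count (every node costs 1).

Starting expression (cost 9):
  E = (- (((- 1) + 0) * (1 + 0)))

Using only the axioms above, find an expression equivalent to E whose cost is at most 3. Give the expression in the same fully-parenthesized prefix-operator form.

1. [add_zero →] (1 + 0)  →  1;  E = (- (((- 1) + 0) * 1))
2. [add_zero →] ((- 1) + 0)  →  (- 1);  E = (- ((- 1) * 1))
3. [mul_one →] ((- 1) * 1)  →  (- 1);  cost 3 ≤ 3, done

(- (- 1))   [cost 3]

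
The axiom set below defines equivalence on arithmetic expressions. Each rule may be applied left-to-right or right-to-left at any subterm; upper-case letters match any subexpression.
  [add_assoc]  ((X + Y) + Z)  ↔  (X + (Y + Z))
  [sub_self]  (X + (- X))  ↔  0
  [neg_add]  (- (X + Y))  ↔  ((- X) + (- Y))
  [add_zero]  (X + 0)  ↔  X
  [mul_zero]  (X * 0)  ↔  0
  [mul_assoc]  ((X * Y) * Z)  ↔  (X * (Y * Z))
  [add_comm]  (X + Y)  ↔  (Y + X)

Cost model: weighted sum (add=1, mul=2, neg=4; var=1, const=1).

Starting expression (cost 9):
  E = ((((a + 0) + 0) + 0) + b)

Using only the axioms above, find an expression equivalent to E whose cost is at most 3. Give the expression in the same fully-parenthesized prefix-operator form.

(a + b)   [cost 3]

step 1: add_zero (→) rewrites ((a + 0) + 0) into (a + 0), now (((a + 0) + 0) + b)
step 2: add_zero (→) rewrites (a + 0) into a, now ((a + 0) + b)
step 3: add_zero (→) rewrites (a + 0) into a, reaching cost 3 (bound 3)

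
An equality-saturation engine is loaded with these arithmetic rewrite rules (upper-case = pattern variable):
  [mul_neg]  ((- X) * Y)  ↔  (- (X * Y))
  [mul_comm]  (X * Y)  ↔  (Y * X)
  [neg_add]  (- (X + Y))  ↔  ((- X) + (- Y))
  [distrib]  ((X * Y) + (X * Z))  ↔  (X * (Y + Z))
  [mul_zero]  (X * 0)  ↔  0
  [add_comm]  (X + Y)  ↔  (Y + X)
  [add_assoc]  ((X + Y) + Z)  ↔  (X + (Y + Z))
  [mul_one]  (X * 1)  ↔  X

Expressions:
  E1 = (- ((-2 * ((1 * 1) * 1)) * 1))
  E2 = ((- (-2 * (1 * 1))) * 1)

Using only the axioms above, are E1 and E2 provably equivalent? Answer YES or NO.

YES

(1) (1 * 1)  =[mul_one →]=  1    ⊢ (- ((-2 * (1 * 1)) * 1))
(2) (1 * 1)  =[mul_one →]=  1    ⊢ (- ((-2 * 1) * 1))
(3) ((-2 * 1) * 1)  =[mul_one →]=  (-2 * 1)    ⊢ (- (-2 * 1))
(4) (- (-2 * 1))  =[mul_neg ←]=  ((- -2) * 1)
(5) -2  =[mul_one ←]=  (-2 * 1)    ⊢ ((- (-2 * 1)) * 1)
(6) 1  =[mul_one ←]=  (1 * 1)    ⊢ E2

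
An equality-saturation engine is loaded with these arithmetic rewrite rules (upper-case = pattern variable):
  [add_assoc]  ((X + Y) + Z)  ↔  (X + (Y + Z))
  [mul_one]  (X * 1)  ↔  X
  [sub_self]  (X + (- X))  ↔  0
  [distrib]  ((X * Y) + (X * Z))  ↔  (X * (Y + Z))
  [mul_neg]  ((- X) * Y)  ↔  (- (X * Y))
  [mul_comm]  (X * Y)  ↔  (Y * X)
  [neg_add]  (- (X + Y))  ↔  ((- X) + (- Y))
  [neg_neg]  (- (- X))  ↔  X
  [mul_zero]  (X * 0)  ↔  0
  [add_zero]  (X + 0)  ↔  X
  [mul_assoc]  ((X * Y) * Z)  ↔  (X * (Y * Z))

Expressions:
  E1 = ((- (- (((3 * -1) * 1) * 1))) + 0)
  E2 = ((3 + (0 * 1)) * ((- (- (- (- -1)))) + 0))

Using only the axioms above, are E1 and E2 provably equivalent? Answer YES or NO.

1. [neg_neg →] (- (- (((3 * -1) * 1) * 1)))  →  (((3 * -1) * 1) * 1);  E1 = ((((3 * -1) * 1) * 1) + 0)
2. [mul_assoc →] ((3 * -1) * 1)  →  (3 * (-1 * 1));  E1 = (((3 * (-1 * 1)) * 1) + 0)
3. [add_zero →] (((3 * (-1 * 1)) * 1) + 0)  →  ((3 * (-1 * 1)) * 1)
4. [mul_one →] (-1 * 1)  →  -1;  E1 = ((3 * -1) * 1)
5. [mul_one →] ((3 * -1) * 1)  →  (3 * -1)
6. [add_zero ←] -1  →  (-1 + 0);  E1 = (3 * (-1 + 0))
7. [neg_neg ←] -1  →  (- (- -1));  E1 = (3 * ((- (- -1)) + 0))
8. [add_zero ←] 3  →  (3 + 0);  E1 = ((3 + 0) * ((- (- -1)) + 0))
9. [mul_one ←] 0  →  (0 * 1);  E1 = ((3 + (0 * 1)) * ((- (- -1)) + 0))
10. [neg_neg ←] (- (- -1))  →  (- (- (- (- -1))));  this is E2

YES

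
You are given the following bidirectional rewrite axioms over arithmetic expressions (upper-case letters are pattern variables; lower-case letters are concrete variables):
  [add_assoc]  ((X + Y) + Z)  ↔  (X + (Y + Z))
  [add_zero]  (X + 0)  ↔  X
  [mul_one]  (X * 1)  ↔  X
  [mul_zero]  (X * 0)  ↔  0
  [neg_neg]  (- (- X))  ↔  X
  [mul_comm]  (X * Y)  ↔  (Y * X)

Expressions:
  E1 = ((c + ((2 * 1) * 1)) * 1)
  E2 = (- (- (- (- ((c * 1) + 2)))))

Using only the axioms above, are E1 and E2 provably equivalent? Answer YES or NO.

(1) ((2 * 1) * 1)  =[mul_one →]=  (2 * 1)    ⊢ ((c + (2 * 1)) * 1)
(2) ((c + (2 * 1)) * 1)  =[mul_one →]=  (c + (2 * 1))
(3) (2 * 1)  =[mul_one →]=  2    ⊢ (c + 2)
(4) (c + 2)  =[neg_neg ←]=  (- (- (c + 2)))
(5) c  =[mul_one ←]=  (c * 1)    ⊢ (- (- ((c * 1) + 2)))
(6) (- (- ((c * 1) + 2)))  =[neg_neg ←]=  (- (- (- (- ((c * 1) + 2)))))    ⊢ E2

YES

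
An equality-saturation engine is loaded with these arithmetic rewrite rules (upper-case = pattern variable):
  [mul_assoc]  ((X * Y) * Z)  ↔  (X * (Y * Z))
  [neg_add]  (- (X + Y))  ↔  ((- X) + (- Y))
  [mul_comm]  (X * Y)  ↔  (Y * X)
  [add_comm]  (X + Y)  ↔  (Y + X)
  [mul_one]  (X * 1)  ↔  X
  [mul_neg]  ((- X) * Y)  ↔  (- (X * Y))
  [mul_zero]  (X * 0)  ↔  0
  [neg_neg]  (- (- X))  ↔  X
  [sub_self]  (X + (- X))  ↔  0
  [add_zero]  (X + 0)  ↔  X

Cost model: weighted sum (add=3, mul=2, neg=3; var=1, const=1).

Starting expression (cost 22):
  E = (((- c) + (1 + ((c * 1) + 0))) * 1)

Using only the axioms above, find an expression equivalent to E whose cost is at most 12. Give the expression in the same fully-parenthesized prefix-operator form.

1. [mul_one →] (c * 1)  →  c;  E = (((- c) + (1 + (c + 0))) * 1)
2. [mul_one →] (((- c) + (1 + (c + 0))) * 1)  →  ((- c) + (1 + (c + 0)))
3. [add_zero →] (c + 0)  →  c;  cost 12 ≤ 12, done

((- c) + (1 + c))   [cost 12]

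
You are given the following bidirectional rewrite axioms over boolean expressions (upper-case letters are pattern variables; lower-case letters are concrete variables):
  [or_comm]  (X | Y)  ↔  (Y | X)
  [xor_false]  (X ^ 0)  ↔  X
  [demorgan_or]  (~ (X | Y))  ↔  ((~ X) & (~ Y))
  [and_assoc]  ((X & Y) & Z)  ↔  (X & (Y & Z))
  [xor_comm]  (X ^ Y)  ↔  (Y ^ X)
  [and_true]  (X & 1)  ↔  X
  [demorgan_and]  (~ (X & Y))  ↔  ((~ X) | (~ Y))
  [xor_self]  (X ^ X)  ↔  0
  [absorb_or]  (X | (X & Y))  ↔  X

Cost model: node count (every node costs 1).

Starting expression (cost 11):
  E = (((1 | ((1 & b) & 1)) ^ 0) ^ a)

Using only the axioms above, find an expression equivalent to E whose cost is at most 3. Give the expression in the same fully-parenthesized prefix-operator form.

(1 ^ a)   [cost 3]

(1) ((1 & b) & 1)  =[and_true →]=  (1 & b)    ⊢ (((1 | (1 & b)) ^ 0) ^ a)
(2) (1 | (1 & b))  =[absorb_or →]=  1    ⊢ ((1 ^ 0) ^ a)
(3) (1 ^ 0)  =[xor_false →]=  1    ⊢ cost 3, within 3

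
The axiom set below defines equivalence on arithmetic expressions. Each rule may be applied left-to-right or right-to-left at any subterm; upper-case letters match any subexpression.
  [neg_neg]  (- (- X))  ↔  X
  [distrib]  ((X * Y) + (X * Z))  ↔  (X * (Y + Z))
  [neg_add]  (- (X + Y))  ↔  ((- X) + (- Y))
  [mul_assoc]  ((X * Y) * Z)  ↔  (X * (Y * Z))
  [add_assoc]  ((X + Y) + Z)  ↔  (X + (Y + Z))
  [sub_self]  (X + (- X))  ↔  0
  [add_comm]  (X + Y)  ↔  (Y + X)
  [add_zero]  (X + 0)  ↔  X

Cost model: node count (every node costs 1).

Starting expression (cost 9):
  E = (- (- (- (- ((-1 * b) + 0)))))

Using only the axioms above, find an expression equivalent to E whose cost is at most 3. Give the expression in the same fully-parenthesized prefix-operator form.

(-1 * b)   [cost 3]

step 1: neg_neg (→) rewrites (- (- (- ((-1 * b) + 0)))) into (- ((-1 * b) + 0)), now (- (- ((-1 * b) + 0)))
step 2: neg_neg (→) rewrites (- (- ((-1 * b) + 0))) into ((-1 * b) + 0)
step 3: add_zero (→) rewrites ((-1 * b) + 0) into (-1 * b), reaching cost 3 (bound 3)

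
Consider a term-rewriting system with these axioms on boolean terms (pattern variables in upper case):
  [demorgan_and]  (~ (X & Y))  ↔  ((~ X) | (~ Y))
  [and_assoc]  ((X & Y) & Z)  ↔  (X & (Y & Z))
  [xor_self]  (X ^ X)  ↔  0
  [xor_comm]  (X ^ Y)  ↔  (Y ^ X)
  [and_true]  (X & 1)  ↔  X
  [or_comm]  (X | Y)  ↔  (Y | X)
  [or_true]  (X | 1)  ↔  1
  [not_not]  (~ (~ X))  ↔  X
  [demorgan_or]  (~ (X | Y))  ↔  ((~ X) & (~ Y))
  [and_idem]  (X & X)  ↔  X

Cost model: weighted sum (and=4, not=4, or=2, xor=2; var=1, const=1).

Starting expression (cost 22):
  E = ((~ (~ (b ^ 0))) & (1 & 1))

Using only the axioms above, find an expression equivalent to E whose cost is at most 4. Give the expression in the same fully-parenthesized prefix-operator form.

(b ^ 0)   [cost 4]

(1) (1 & 1)  =[and_idem →]=  1    ⊢ ((~ (~ (b ^ 0))) & 1)
(2) (~ (~ (b ^ 0)))  =[not_not →]=  (b ^ 0)    ⊢ ((b ^ 0) & 1)
(3) ((b ^ 0) & 1)  =[and_true →]=  (b ^ 0)    ⊢ cost 4, within 4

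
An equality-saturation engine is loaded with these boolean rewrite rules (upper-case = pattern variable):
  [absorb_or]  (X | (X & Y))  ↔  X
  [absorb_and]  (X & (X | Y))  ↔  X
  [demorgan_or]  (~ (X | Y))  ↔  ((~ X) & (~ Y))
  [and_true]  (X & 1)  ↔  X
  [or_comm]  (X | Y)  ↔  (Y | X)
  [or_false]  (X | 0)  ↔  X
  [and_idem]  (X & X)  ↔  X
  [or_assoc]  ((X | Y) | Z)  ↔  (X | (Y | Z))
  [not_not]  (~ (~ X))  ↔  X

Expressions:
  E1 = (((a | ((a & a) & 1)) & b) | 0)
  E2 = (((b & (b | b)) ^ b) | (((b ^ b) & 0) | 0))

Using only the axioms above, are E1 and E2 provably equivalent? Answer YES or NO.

The axioms are sound identities: if E1 ↔* E2 then E1 and E2 evaluate identically under any assignment.
Under a=1, b=1: E1 evaluates to 1, E2 to 0. Distinct ⇒ no rewrite sequence connects them.

NO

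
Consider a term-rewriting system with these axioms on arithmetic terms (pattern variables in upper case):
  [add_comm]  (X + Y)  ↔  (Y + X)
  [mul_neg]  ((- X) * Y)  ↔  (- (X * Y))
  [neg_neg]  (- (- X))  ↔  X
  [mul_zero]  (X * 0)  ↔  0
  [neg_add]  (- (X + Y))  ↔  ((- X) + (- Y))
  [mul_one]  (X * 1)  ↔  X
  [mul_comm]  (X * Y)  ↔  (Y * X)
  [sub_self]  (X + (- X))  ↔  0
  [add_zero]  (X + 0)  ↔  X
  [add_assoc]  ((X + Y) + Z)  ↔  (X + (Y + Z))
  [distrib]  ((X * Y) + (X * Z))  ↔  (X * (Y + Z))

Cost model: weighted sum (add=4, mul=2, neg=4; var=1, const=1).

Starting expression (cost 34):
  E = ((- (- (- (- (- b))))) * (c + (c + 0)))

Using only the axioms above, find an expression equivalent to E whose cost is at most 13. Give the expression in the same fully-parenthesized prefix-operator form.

((- b) * (c + c))   [cost 13]

step 1: neg_neg (→) rewrites (- (- b)) into b, now ((- (- (- b))) * (c + (c + 0)))
step 2: neg_neg (→) rewrites (- (- (- b))) into (- b), now ((- b) * (c + (c + 0)))
step 3: add_zero (→) rewrites (c + 0) into c, reaching cost 13 (bound 13)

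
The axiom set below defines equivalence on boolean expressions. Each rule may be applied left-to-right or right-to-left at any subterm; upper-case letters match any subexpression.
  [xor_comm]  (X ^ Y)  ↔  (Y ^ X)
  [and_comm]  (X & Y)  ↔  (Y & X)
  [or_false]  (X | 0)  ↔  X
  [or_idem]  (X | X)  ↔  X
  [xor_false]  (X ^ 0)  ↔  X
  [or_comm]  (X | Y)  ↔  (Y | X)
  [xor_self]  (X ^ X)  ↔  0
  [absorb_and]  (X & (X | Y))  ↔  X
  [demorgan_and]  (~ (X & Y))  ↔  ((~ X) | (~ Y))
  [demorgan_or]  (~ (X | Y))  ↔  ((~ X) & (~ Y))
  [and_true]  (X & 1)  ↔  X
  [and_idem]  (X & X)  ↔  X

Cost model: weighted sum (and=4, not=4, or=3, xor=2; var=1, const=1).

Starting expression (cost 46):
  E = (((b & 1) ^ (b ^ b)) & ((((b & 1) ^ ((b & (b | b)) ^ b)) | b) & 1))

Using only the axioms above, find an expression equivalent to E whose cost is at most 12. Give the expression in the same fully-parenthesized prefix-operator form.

((b & 1) ^ (b ^ b))   [cost 12]

(1) (b & (b | b))  =[absorb_and →]=  b    ⊢ (((b & 1) ^ (b ^ b)) & ((((b & 1) ^ (b ^ b)) | b) & 1))
(2) ((((b & 1) ^ (b ^ b)) | b) & 1)  =[and_true →]=  (((b & 1) ^ (b ^ b)) | b)    ⊢ (((b & 1) ^ (b ^ b)) & (((b & 1) ^ (b ^ b)) | b))
(3) (((b & 1) ^ (b ^ b)) & (((b & 1) ^ (b ^ b)) | b))  =[absorb_and →]=  ((b & 1) ^ (b ^ b))    ⊢ cost 12, within 12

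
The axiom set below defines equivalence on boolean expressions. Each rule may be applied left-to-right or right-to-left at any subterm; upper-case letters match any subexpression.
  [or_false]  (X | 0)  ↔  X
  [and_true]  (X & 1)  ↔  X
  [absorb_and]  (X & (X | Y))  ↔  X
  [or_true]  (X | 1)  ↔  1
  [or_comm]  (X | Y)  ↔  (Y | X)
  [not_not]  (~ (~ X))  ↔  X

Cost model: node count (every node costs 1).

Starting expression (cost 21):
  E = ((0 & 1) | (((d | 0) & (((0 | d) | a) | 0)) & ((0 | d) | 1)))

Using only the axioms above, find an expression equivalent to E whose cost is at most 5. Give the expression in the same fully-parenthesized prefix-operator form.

(0 | (0 | d))   [cost 5]

(1) (((0 | d) | a) | 0)  =[or_false →]=  ((0 | d) | a)    ⊢ ((0 & 1) | (((d | 0) & ((0 | d) | a)) & ((0 | d) | 1)))
(2) (d | 0)  =[or_comm →]=  (0 | d)    ⊢ ((0 & 1) | (((0 | d) & ((0 | d) | a)) & ((0 | d) | 1)))
(3) ((0 | d) & ((0 | d) | a))  =[absorb_and →]=  (0 | d)    ⊢ ((0 & 1) | ((0 | d) & ((0 | d) | 1)))
(4) (0 & 1)  =[and_true →]=  0    ⊢ (0 | ((0 | d) & ((0 | d) | 1)))
(5) ((0 | d) & ((0 | d) | 1))  =[absorb_and →]=  (0 | d)    ⊢ cost 5, within 5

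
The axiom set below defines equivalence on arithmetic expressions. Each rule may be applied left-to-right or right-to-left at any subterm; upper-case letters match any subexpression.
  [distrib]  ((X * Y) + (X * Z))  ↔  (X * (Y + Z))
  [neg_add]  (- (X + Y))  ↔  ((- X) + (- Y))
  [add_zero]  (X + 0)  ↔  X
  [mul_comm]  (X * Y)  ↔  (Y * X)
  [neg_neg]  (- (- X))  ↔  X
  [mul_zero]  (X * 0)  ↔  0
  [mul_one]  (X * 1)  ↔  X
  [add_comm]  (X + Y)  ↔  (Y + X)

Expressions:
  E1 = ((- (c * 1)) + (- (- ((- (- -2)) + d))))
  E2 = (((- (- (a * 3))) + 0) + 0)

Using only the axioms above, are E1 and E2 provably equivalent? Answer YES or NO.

NO

All listed rules preserve value, hence provable equivalence implies equal values everywhere; look for a separating assignment.
a=0, c=0, d=0 gives E1 ↦ -2, E2 ↦ 0; values differ ⇒ not provably equivalent.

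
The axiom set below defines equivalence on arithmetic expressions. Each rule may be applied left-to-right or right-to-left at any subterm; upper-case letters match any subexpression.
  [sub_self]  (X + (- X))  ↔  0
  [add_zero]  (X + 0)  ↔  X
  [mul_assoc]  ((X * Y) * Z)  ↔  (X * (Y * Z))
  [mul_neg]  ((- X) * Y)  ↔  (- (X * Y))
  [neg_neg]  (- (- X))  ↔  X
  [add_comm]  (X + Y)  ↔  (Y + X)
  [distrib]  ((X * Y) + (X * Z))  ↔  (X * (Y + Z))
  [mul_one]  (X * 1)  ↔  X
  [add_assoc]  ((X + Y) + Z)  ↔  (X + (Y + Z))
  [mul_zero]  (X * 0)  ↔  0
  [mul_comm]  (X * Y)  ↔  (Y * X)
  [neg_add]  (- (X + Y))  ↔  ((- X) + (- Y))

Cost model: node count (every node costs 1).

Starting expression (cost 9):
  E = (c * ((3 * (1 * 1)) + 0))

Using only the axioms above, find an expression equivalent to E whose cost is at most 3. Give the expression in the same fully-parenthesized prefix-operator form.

1. [add_zero →] ((3 * (1 * 1)) + 0)  →  (3 * (1 * 1));  E = (c * (3 * (1 * 1)))
2. [mul_one →] (1 * 1)  →  1;  E = (c * (3 * 1))
3. [mul_one →] (3 * 1)  →  3;  cost 3 ≤ 3, done

(c * 3)   [cost 3]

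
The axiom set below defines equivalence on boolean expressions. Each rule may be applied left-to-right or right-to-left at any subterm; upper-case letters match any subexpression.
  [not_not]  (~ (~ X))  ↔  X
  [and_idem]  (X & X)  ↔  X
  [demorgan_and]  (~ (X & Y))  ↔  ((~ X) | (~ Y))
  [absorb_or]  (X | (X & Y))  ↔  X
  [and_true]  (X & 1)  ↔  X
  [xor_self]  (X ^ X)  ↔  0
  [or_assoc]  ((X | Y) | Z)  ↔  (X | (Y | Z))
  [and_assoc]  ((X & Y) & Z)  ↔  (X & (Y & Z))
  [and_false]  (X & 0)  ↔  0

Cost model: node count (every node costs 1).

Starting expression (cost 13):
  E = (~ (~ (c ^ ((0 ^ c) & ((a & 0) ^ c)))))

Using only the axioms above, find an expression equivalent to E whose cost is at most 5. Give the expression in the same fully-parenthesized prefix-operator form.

(c ^ (0 ^ c))   [cost 5]

step 1: and_false (→) rewrites (a & 0) into 0, now (~ (~ (c ^ ((0 ^ c) & (0 ^ c)))))
step 2: and_idem (→) rewrites ((0 ^ c) & (0 ^ c)) into (0 ^ c), now (~ (~ (c ^ (0 ^ c))))
step 3: not_not (→) rewrites (~ (~ (c ^ (0 ^ c)))) into (c ^ (0 ^ c)), reaching cost 5 (bound 5)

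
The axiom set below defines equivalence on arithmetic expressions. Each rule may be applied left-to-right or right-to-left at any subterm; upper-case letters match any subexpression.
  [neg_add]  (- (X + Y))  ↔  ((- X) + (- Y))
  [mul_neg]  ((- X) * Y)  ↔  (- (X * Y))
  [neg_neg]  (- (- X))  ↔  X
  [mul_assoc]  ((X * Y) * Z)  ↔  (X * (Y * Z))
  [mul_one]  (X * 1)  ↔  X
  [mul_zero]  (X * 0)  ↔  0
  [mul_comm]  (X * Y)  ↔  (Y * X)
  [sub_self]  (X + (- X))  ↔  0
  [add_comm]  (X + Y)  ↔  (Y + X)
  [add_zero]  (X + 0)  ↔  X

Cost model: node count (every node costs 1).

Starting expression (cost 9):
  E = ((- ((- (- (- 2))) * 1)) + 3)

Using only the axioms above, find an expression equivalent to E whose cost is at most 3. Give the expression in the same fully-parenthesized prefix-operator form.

(1) ((- (- (- 2))) * 1)  =[mul_one →]=  (- (- (- 2)))    ⊢ ((- (- (- (- 2)))) + 3)
(2) (- (- (- 2)))  =[neg_neg →]=  (- 2)    ⊢ ((- (- 2)) + 3)
(3) (- (- 2))  =[neg_neg →]=  2    ⊢ cost 3, within 3

(2 + 3)   [cost 3]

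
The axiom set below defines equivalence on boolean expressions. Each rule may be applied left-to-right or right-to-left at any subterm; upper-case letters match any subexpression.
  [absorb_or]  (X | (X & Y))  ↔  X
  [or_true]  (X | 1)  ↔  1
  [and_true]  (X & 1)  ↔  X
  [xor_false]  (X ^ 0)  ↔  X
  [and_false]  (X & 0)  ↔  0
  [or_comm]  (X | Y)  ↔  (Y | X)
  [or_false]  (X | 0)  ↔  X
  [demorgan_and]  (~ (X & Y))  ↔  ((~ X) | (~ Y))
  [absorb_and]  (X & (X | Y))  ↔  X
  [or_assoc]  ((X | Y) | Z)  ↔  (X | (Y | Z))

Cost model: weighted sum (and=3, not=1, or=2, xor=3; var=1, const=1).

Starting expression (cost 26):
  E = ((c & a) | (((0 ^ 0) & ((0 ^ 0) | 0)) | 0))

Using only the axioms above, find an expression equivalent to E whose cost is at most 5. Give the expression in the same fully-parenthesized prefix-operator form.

step 1: absorb_and (→) rewrites ((0 ^ 0) & ((0 ^ 0) | 0)) into (0 ^ 0), now ((c & a) | ((0 ^ 0) | 0))
step 2: or_false (→) rewrites ((0 ^ 0) | 0) into (0 ^ 0), now ((c & a) | (0 ^ 0))
step 3: xor_false (→) rewrites (0 ^ 0) into 0, now ((c & a) | 0)
step 4: or_false (→) rewrites ((c & a) | 0) into (c & a), reaching cost 5 (bound 5)

(c & a)   [cost 5]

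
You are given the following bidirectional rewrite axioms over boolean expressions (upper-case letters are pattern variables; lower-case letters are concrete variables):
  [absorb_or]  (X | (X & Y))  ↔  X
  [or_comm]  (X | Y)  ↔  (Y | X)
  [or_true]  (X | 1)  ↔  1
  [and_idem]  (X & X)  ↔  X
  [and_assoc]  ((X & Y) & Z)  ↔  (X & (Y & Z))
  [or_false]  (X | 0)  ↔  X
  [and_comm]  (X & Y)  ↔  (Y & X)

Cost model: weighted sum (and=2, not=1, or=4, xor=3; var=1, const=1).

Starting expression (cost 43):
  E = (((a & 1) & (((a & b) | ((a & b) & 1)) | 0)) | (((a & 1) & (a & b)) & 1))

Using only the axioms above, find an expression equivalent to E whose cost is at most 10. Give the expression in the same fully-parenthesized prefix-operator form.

(1) (((a & b) | ((a & b) & 1)) | 0)  =[or_false →]=  ((a & b) | ((a & b) & 1))    ⊢ (((a & 1) & ((a & b) | ((a & b) & 1))) | (((a & 1) & (a & b)) & 1))
(2) ((a & b) | ((a & b) & 1))  =[absorb_or →]=  (a & b)    ⊢ (((a & 1) & (a & b)) | (((a & 1) & (a & b)) & 1))
(3) (((a & 1) & (a & b)) | (((a & 1) & (a & b)) & 1))  =[absorb_or →]=  ((a & 1) & (a & b))    ⊢ cost 10, within 10

((a & 1) & (a & b))   [cost 10]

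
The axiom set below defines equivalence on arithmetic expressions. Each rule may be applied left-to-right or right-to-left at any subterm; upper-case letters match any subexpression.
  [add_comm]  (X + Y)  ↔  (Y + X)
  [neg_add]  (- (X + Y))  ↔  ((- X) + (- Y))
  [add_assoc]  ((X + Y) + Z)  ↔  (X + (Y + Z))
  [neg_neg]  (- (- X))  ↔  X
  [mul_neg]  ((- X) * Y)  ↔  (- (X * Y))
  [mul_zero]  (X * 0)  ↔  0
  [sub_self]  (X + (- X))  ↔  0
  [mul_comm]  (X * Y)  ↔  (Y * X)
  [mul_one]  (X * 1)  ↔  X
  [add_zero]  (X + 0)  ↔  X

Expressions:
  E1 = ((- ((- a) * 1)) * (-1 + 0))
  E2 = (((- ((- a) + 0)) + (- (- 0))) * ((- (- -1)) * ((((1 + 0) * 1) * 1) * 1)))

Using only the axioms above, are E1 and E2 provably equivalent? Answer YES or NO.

YES

1. [mul_one →] ((- a) * 1)  →  (- a);  E1 = ((- (- a)) * (-1 + 0))
2. [add_zero →] (-1 + 0)  →  -1;  E1 = ((- (- a)) * -1)
3. [neg_neg →] (- (- a))  →  a;  E1 = (a * -1)
4. [neg_neg ←] -1  →  (- (- -1));  E1 = (a * (- (- -1)))
5. [mul_one ←] (- (- -1))  →  ((- (- -1)) * 1);  E1 = (a * ((- (- -1)) * 1))
6. [mul_one ←] 1  →  (1 * 1);  E1 = (a * ((- (- -1)) * (1 * 1)))
7. [mul_one ←] (1 * 1)  →  ((1 * 1) * 1);  E1 = (a * ((- (- -1)) * ((1 * 1) * 1)))
8. [mul_one ←] 1  →  (1 * 1);  E1 = (a * ((- (- -1)) * (((1 * 1) * 1) * 1)))
9. [neg_neg ←] a  →  (- (- a));  E1 = ((- (- a)) * ((- (- -1)) * (((1 * 1) * 1) * 1)))
10. [add_zero ←] (- (- a))  →  ((- (- a)) + 0);  E1 = (((- (- a)) + 0) * ((- (- -1)) * (((1 * 1) * 1) * 1)))
11. [neg_neg ←] 0  →  (- (- 0));  E1 = (((- (- a)) + (- (- 0))) * ((- (- -1)) * (((1 * 1) * 1) * 1)))
12. [add_zero ←] (- a)  →  ((- a) + 0);  E1 = (((- ((- a) + 0)) + (- (- 0))) * ((- (- -1)) * (((1 * 1) * 1) * 1)))
13. [add_zero ←] 1  →  (1 + 0);  this is E2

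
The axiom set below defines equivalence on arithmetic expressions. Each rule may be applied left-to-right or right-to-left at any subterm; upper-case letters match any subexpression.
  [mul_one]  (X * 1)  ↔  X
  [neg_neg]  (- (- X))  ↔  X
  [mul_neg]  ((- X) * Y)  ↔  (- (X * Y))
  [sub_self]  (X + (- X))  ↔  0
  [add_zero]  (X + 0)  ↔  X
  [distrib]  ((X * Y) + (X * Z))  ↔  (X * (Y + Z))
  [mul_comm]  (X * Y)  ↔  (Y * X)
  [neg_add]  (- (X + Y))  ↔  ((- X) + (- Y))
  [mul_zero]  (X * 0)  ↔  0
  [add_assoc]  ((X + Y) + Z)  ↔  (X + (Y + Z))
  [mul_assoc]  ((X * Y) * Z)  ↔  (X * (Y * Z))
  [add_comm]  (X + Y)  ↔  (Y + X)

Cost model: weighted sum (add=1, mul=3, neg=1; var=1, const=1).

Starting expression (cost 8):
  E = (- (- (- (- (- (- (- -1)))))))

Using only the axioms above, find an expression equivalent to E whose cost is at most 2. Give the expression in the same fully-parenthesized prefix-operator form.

(- -1)   [cost 2]

step 1: neg_neg (→) rewrites (- (- (- (- (- -1))))) into (- (- (- -1))), now (- (- (- (- (- -1)))))
step 2: neg_neg (→) rewrites (- (- (- -1))) into (- -1), now (- (- (- -1)))
step 3: neg_neg (→) rewrites (- (- (- -1))) into (- -1), reaching cost 2 (bound 2)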